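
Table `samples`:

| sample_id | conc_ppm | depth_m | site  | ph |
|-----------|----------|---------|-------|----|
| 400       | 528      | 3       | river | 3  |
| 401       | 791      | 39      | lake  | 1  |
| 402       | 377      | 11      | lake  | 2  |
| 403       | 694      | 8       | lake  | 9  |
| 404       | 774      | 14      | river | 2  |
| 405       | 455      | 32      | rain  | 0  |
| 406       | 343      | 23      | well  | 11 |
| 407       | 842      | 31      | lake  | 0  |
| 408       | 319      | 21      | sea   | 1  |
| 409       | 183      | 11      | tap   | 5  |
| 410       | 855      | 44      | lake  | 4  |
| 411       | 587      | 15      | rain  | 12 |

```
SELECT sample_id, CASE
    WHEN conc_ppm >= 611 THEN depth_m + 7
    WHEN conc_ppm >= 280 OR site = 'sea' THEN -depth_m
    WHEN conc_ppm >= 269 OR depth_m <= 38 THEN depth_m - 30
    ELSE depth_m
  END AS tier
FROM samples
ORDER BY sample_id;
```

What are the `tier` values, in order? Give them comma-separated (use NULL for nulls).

-3, 46, -11, 15, 21, -32, -23, 38, -21, -19, 51, -15

sample_id=400: conc_ppm >= 280 OR site = 'sea' → -3
sample_id=401: conc_ppm >= 611 → 46
sample_id=402: conc_ppm >= 280 OR site = 'sea' → -11
sample_id=403: conc_ppm >= 611 → 15
sample_id=404: conc_ppm >= 611 → 21
sample_id=405: conc_ppm >= 280 OR site = 'sea' → -32
sample_id=406: conc_ppm >= 280 OR site = 'sea' → -23
sample_id=407: conc_ppm >= 611 → 38
sample_id=408: conc_ppm >= 280 OR site = 'sea' → -21
sample_id=409: conc_ppm >= 269 OR depth_m <= 38 → -19
sample_id=410: conc_ppm >= 611 → 51
sample_id=411: conc_ppm >= 280 OR site = 'sea' → -15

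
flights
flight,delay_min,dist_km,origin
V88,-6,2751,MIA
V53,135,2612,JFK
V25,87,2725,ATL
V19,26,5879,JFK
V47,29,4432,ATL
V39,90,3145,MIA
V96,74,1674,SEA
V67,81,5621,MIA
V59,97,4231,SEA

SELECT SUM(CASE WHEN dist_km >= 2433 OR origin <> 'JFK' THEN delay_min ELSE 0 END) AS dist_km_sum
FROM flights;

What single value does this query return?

flight=V88: ✓ → -6
flight=V53: ✓ → 135
flight=V25: ✓ → 87
flight=V19: ✓ → 26
flight=V47: ✓ → 29
flight=V39: ✓ → 90
flight=V96: ✓ → 74
flight=V67: ✓ → 81
flight=V59: ✓ → 97
dist_km_sum = -6 + 135 + 87 + 26 + 29 + 90 + 74 + 81 + 97 = 613

613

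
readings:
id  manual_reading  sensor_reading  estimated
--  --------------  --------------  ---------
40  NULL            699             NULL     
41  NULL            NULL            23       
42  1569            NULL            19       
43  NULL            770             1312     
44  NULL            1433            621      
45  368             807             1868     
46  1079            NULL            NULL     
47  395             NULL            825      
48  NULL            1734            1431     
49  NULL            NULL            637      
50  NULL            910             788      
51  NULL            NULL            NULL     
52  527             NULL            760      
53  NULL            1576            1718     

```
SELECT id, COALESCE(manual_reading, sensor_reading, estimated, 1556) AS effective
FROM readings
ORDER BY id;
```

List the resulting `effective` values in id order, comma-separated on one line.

id=40: manual_reading=NULL, sensor_reading=699 → 699
id=41: manual_reading=NULL, sensor_reading=NULL, estimated=23 → 23
id=42: manual_reading=1569 → 1569
id=43: manual_reading=NULL, sensor_reading=770 → 770
id=44: manual_reading=NULL, sensor_reading=1433 → 1433
id=45: manual_reading=368 → 368
id=46: manual_reading=1079 → 1079
id=47: manual_reading=395 → 395
id=48: manual_reading=NULL, sensor_reading=1734 → 1734
id=49: manual_reading=NULL, sensor_reading=NULL, estimated=637 → 637
id=50: manual_reading=NULL, sensor_reading=910 → 910
id=51: manual_reading=NULL, sensor_reading=NULL, estimated=NULL, → literal 1556 → 1556
id=52: manual_reading=527 → 527
id=53: manual_reading=NULL, sensor_reading=1576 → 1576

699, 23, 1569, 770, 1433, 368, 1079, 395, 1734, 637, 910, 1556, 527, 1576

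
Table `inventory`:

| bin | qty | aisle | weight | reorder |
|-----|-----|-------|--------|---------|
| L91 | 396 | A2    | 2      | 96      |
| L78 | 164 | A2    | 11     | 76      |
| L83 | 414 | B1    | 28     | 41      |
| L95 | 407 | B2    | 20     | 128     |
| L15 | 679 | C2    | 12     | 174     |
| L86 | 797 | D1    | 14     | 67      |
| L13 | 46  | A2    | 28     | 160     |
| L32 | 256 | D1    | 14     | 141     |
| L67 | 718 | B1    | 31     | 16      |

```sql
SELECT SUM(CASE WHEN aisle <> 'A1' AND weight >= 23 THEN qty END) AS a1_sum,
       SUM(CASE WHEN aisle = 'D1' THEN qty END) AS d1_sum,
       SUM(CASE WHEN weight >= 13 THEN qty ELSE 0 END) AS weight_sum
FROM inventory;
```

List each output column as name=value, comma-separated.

[a1_sum: aisle <> 'A1' AND weight >= 23]
bin=L91: ✗
bin=L78: ✗
bin=L83: ✓ → 414
bin=L95: ✗
bin=L15: ✗
bin=L86: ✗
bin=L13: ✓ → 46
bin=L32: ✗
bin=L67: ✓ → 718
a1_sum = 414 + 46 + 718 = 1178
—
[d1_sum: aisle = 'D1']
bin=L91: ✗
bin=L78: ✗
bin=L83: ✗
bin=L95: ✗
bin=L15: ✗
bin=L86: ✓ → 797
bin=L13: ✗
bin=L32: ✓ → 256
bin=L67: ✗
d1_sum = 797 + 256 = 1053
—
[weight_sum: weight >= 13]
bin=L91: ✗
bin=L78: ✗
bin=L83: ✓ → 414
bin=L95: ✓ → 407
bin=L15: ✗
bin=L86: ✓ → 797
bin=L13: ✓ → 46
bin=L32: ✓ → 256
bin=L67: ✓ → 718
weight_sum = 414 + 407 + 797 + 46 + 256 + 718 = 2638

a1_sum=1178, d1_sum=1053, weight_sum=2638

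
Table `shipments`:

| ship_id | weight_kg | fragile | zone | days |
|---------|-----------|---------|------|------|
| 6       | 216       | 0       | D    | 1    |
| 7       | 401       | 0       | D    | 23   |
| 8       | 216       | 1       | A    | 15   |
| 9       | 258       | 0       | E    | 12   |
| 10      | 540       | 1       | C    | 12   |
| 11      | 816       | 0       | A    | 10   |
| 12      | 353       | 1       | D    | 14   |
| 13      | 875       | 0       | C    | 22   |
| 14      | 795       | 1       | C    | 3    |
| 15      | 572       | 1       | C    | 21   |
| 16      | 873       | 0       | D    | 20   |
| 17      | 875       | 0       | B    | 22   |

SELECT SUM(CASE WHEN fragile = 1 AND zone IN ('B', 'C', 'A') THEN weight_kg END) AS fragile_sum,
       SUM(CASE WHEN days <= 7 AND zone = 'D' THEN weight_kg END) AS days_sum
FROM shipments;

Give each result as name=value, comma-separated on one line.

[fragile_sum: fragile = 1 AND zone IN ('B', 'C', 'A')]
ship_id=6: ✗
ship_id=7: ✗
ship_id=8: ✓ → 216
ship_id=9: ✗
ship_id=10: ✓ → 540
ship_id=11: ✗
ship_id=12: ✗
ship_id=13: ✗
ship_id=14: ✓ → 795
ship_id=15: ✓ → 572
ship_id=16: ✗
ship_id=17: ✗
fragile_sum = 216 + 540 + 795 + 572 = 2123
—
[days_sum: days <= 7 AND zone = 'D']
ship_id=6: ✓ → 216
ship_id=7: ✗
ship_id=8: ✗
ship_id=9: ✗
ship_id=10: ✗
ship_id=11: ✗
ship_id=12: ✗
ship_id=13: ✗
ship_id=14: ✗
ship_id=15: ✗
ship_id=16: ✗
ship_id=17: ✗
days_sum = 216

fragile_sum=2123, days_sum=216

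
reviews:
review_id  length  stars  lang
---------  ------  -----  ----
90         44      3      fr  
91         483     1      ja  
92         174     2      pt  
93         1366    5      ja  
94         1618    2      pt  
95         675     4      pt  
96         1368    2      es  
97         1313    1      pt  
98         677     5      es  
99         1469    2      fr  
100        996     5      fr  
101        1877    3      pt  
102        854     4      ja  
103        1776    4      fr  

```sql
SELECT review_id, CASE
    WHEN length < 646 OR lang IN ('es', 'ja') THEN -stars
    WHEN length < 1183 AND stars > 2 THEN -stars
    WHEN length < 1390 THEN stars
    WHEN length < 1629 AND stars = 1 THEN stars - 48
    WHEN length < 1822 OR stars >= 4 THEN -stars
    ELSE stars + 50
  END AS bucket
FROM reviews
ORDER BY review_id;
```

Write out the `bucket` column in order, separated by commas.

review_id=90: length < 646 OR lang IN ('es', 'ja') → -3
review_id=91: length < 646 OR lang IN ('es', 'ja') → -1
review_id=92: length < 646 OR lang IN ('es', 'ja') → -2
review_id=93: length < 646 OR lang IN ('es', 'ja') → -5
review_id=94: length < 1822 OR stars >= 4 → -2
review_id=95: length < 1183 AND stars > 2 → -4
review_id=96: length < 646 OR lang IN ('es', 'ja') → -2
review_id=97: length < 1390 → 1
review_id=98: length < 646 OR lang IN ('es', 'ja') → -5
review_id=99: length < 1822 OR stars >= 4 → -2
review_id=100: length < 1183 AND stars > 2 → -5
review_id=101: ELSE → 53
review_id=102: length < 646 OR lang IN ('es', 'ja') → -4
review_id=103: length < 1822 OR stars >= 4 → -4

-3, -1, -2, -5, -2, -4, -2, 1, -5, -2, -5, 53, -4, -4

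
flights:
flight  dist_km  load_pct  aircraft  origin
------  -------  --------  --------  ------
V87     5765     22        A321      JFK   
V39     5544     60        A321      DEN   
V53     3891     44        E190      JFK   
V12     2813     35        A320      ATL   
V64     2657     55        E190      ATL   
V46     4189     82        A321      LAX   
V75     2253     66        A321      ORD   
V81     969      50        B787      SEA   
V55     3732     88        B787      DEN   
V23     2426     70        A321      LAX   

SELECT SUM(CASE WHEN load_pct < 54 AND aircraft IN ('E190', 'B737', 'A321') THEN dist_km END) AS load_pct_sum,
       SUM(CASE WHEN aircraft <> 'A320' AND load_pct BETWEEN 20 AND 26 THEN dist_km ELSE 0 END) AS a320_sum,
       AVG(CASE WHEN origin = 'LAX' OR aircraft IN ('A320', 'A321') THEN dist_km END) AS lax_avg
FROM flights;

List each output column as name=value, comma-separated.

load_pct_sum=9656, a320_sum=5765, lax_avg=3831.6666666667

[load_pct_sum: load_pct < 54 AND aircraft IN ('E190', 'B737', 'A321')]
flight=V87: ✓ → 5765
flight=V39: ✗
flight=V53: ✓ → 3891
flight=V12: ✗
flight=V64: ✗
flight=V46: ✗
flight=V75: ✗
flight=V81: ✗
flight=V55: ✗
flight=V23: ✗
load_pct_sum = 5765 + 3891 = 9656
—
[a320_sum: aircraft <> 'A320' AND load_pct BETWEEN 20 AND 26]
flight=V87: ✓ → 5765
flight=V39: ✗
flight=V53: ✗
flight=V12: ✗
flight=V64: ✗
flight=V46: ✗
flight=V75: ✗
flight=V81: ✗
flight=V55: ✗
flight=V23: ✗
a320_sum = 5765
—
[lax_avg: origin = 'LAX' OR aircraft IN ('A320', 'A321')]
flight=V87: ✓ → 5765
flight=V39: ✓ → 5544
flight=V53: ✗
flight=V12: ✓ → 2813
flight=V64: ✗
flight=V46: ✓ → 4189
flight=V75: ✓ → 2253
flight=V81: ✗
flight=V55: ✗
flight=V23: ✓ → 2426
lax_avg = (5765 + 5544 + 2813 + 4189 + 2253 + 2426) / 6 = 3831.6666666667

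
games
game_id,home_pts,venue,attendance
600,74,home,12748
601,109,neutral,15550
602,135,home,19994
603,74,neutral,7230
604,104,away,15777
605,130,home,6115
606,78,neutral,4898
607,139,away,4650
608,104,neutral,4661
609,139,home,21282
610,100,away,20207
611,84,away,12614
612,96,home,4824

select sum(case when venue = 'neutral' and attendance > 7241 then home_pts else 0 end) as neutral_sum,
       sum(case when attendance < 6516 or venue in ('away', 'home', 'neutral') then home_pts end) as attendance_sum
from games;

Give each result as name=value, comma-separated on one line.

neutral_sum=109, attendance_sum=1366

[neutral_sum: venue = 'neutral' and attendance > 7241]
game_id=600: ✗
game_id=601: ✓ → 109
game_id=602: ✗
game_id=603: ✗
game_id=604: ✗
game_id=605: ✗
game_id=606: ✗
game_id=607: ✗
game_id=608: ✗
game_id=609: ✗
game_id=610: ✗
game_id=611: ✗
game_id=612: ✗
neutral_sum = 109
—
[attendance_sum: attendance < 6516 or venue in ('away', 'home', 'neutral')]
game_id=600: ✓ → 74
game_id=601: ✓ → 109
game_id=602: ✓ → 135
game_id=603: ✓ → 74
game_id=604: ✓ → 104
game_id=605: ✓ → 130
game_id=606: ✓ → 78
game_id=607: ✓ → 139
game_id=608: ✓ → 104
game_id=609: ✓ → 139
game_id=610: ✓ → 100
game_id=611: ✓ → 84
game_id=612: ✓ → 96
attendance_sum = 74 + 109 + 135 + 74 + 104 + 130 + 78 + 139 + 104 + 139 + 100 + 84 + 96 = 1366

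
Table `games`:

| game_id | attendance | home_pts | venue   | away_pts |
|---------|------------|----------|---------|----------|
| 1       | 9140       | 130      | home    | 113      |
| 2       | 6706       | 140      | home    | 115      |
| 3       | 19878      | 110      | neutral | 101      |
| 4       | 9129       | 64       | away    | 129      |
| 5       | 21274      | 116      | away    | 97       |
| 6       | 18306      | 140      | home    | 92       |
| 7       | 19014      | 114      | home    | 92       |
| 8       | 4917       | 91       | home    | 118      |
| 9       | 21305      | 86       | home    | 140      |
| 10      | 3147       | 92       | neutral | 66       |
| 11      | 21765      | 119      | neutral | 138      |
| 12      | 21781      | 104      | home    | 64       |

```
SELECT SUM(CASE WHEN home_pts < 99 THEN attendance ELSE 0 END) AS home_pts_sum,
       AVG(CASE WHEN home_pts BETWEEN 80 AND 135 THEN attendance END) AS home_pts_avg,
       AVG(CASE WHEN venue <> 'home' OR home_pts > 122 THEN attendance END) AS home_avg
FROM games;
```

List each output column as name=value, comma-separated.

[home_pts_sum: home_pts < 99]
game_id=1: ✗
game_id=2: ✗
game_id=3: ✗
game_id=4: ✓ → 9129
game_id=5: ✗
game_id=6: ✗
game_id=7: ✗
game_id=8: ✓ → 4917
game_id=9: ✓ → 21305
game_id=10: ✓ → 3147
game_id=11: ✗
game_id=12: ✗
home_pts_sum = 9129 + 4917 + 21305 + 3147 = 38498
—
[home_pts_avg: home_pts BETWEEN 80 AND 135]
game_id=1: ✓ → 9140
game_id=2: ✗
game_id=3: ✓ → 19878
game_id=4: ✗
game_id=5: ✓ → 21274
game_id=6: ✗
game_id=7: ✓ → 19014
game_id=8: ✓ → 4917
game_id=9: ✓ → 21305
game_id=10: ✓ → 3147
game_id=11: ✓ → 21765
game_id=12: ✓ → 21781
home_pts_avg = (9140 + 19878 + 21274 + 19014 + 4917 + 21305 + 3147 + 21765 + 21781) / 9 = 15802.3333333333
—
[home_avg: venue <> 'home' OR home_pts > 122]
game_id=1: ✓ → 9140
game_id=2: ✓ → 6706
game_id=3: ✓ → 19878
game_id=4: ✓ → 9129
game_id=5: ✓ → 21274
game_id=6: ✓ → 18306
game_id=7: ✗
game_id=8: ✗
game_id=9: ✗
game_id=10: ✓ → 3147
game_id=11: ✓ → 21765
game_id=12: ✗
home_avg = (9140 + 6706 + 19878 + 9129 + 21274 + 18306 + 3147 + 21765) / 8 = 13668.125

home_pts_sum=38498, home_pts_avg=15802.3333333333, home_avg=13668.125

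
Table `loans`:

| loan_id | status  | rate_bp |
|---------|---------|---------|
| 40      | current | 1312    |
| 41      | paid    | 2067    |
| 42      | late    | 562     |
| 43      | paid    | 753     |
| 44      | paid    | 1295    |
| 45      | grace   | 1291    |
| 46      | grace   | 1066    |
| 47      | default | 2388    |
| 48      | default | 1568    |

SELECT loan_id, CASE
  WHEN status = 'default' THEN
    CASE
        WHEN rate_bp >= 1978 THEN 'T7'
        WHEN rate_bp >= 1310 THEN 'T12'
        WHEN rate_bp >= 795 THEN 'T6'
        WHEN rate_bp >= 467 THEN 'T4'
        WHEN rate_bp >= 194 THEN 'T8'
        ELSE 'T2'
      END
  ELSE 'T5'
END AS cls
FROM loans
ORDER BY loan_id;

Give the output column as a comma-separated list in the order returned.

T5, T5, T5, T5, T5, T5, T5, T7, T12

loan_id=40: status='current' → outer ELSE → T5
loan_id=41: status='paid' → outer ELSE → T5
loan_id=42: status='late' → outer ELSE → T5
loan_id=43: status='paid' → outer ELSE → T5
loan_id=44: status='paid' → outer ELSE → T5
loan_id=45: status='grace' → outer ELSE → T5
loan_id=46: status='grace' → outer ELSE → T5
loan_id=47: status='default' → inner[rate_bp >= 1978] → T7
loan_id=48: status='default' → inner[rate_bp >= 1310] → T12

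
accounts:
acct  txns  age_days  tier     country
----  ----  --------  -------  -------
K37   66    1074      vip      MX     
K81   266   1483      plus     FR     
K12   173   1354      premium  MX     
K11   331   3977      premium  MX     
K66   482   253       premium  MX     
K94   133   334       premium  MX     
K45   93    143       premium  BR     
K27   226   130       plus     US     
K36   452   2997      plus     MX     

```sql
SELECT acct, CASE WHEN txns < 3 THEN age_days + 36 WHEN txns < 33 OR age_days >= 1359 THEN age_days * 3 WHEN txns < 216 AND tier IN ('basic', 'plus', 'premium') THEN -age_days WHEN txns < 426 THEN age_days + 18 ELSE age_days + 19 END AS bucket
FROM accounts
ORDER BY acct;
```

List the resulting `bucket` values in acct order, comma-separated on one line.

acct=K11: txns < 33 OR age_days >= 1359 → 11931
acct=K12: txns < 216 AND tier IN ('basic', 'plus', 'premium') → -1354
acct=K27: txns < 426 → 148
acct=K36: txns < 33 OR age_days >= 1359 → 8991
acct=K37: txns < 426 → 1092
acct=K45: txns < 216 AND tier IN ('basic', 'plus', 'premium') → -143
acct=K66: ELSE → 272
acct=K81: txns < 33 OR age_days >= 1359 → 4449
acct=K94: txns < 216 AND tier IN ('basic', 'plus', 'premium') → -334

11931, -1354, 148, 8991, 1092, -143, 272, 4449, -334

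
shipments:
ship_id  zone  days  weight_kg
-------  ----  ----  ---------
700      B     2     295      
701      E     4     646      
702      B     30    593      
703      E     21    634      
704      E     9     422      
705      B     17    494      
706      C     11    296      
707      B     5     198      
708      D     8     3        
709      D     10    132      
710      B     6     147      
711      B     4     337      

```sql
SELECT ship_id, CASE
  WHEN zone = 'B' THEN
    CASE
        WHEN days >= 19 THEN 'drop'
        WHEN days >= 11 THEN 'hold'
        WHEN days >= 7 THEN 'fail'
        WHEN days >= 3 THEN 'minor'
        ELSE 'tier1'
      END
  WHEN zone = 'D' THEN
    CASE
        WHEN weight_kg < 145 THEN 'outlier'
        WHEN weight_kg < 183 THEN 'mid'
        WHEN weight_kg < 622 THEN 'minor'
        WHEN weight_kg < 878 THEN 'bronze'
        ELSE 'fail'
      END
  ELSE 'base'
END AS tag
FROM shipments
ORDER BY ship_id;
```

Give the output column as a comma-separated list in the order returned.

ship_id=700: zone='B' → inner[ELSE] → tier1
ship_id=701: zone='E' → outer ELSE → base
ship_id=702: zone='B' → inner[days >= 19] → drop
ship_id=703: zone='E' → outer ELSE → base
ship_id=704: zone='E' → outer ELSE → base
ship_id=705: zone='B' → inner[days >= 11] → hold
ship_id=706: zone='C' → outer ELSE → base
ship_id=707: zone='B' → inner[days >= 3] → minor
ship_id=708: zone='D' → inner[weight_kg < 145] → outlier
ship_id=709: zone='D' → inner[weight_kg < 145] → outlier
ship_id=710: zone='B' → inner[days >= 3] → minor
ship_id=711: zone='B' → inner[days >= 3] → minor

tier1, base, drop, base, base, hold, base, minor, outlier, outlier, minor, minor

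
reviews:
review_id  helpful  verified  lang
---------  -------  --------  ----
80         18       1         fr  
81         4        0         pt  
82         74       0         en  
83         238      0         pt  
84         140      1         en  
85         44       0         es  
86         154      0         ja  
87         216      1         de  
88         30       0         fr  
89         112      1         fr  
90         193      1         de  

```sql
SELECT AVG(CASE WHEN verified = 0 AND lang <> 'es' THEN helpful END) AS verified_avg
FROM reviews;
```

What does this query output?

review_id=80: ✗
review_id=81: ✓ → 4
review_id=82: ✓ → 74
review_id=83: ✓ → 238
review_id=84: ✗
review_id=85: ✗
review_id=86: ✓ → 154
review_id=87: ✗
review_id=88: ✓ → 30
review_id=89: ✗
review_id=90: ✗
verified_avg = (4 + 74 + 238 + 154 + 30) / 5 = 100

100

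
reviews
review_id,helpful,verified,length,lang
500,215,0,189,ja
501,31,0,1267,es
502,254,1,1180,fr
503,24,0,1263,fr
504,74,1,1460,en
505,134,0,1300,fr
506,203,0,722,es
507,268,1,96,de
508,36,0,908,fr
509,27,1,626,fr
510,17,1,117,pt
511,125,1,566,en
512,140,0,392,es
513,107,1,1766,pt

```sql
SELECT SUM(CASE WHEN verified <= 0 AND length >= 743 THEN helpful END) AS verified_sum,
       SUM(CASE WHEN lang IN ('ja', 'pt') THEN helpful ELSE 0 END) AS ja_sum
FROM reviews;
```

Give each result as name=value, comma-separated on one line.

verified_sum=225, ja_sum=339

[verified_sum: verified <= 0 AND length >= 743]
review_id=500: ✗
review_id=501: ✓ → 31
review_id=502: ✗
review_id=503: ✓ → 24
review_id=504: ✗
review_id=505: ✓ → 134
review_id=506: ✗
review_id=507: ✗
review_id=508: ✓ → 36
review_id=509: ✗
review_id=510: ✗
review_id=511: ✗
review_id=512: ✗
review_id=513: ✗
verified_sum = 31 + 24 + 134 + 36 = 225
—
[ja_sum: lang IN ('ja', 'pt')]
review_id=500: ✓ → 215
review_id=501: ✗
review_id=502: ✗
review_id=503: ✗
review_id=504: ✗
review_id=505: ✗
review_id=506: ✗
review_id=507: ✗
review_id=508: ✗
review_id=509: ✗
review_id=510: ✓ → 17
review_id=511: ✗
review_id=512: ✗
review_id=513: ✓ → 107
ja_sum = 215 + 17 + 107 = 339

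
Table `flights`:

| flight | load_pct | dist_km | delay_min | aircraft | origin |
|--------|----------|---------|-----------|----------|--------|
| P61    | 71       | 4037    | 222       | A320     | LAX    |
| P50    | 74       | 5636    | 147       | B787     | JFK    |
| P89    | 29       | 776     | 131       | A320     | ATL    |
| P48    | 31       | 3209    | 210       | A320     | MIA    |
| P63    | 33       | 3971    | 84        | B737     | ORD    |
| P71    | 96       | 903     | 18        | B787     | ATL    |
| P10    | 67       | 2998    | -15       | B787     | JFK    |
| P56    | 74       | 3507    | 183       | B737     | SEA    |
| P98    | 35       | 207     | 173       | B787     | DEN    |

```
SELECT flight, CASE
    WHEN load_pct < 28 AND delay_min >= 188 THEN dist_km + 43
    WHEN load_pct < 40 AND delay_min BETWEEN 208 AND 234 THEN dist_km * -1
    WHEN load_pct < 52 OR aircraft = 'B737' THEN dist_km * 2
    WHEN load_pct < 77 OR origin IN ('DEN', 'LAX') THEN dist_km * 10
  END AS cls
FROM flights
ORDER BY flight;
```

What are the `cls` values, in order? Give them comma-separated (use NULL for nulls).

29980, -3209, 56360, 7014, 40370, 7942, NULL, 1552, 414

flight=P10: load_pct < 77 OR origin IN ('DEN', 'LAX') → 29980
flight=P48: load_pct < 40 AND delay_min BETWEEN 208 AND 234 → -3209
flight=P50: load_pct < 77 OR origin IN ('DEN', 'LAX') → 56360
flight=P56: load_pct < 52 OR aircraft = 'B737' → 7014
flight=P61: load_pct < 77 OR origin IN ('DEN', 'LAX') → 40370
flight=P63: load_pct < 52 OR aircraft = 'B737' → 7942
flight=P71: (no match → NULL) → NULL
flight=P89: load_pct < 52 OR aircraft = 'B737' → 1552
flight=P98: load_pct < 52 OR aircraft = 'B737' → 414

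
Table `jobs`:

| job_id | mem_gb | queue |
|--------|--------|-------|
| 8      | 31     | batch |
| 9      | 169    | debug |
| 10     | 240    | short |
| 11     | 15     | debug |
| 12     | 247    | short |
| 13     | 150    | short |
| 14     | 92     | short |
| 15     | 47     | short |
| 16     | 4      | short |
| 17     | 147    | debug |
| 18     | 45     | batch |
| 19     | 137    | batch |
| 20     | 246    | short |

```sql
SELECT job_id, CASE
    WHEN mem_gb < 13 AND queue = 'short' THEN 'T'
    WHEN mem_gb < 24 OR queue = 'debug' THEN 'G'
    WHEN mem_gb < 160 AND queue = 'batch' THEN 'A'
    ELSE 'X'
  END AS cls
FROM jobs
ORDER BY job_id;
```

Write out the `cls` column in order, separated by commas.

job_id=8: mem_gb < 160 AND queue = 'batch' → A
job_id=9: mem_gb < 24 OR queue = 'debug' → G
job_id=10: ELSE → X
job_id=11: mem_gb < 24 OR queue = 'debug' → G
job_id=12: ELSE → X
job_id=13: ELSE → X
job_id=14: ELSE → X
job_id=15: ELSE → X
job_id=16: mem_gb < 13 AND queue = 'short' → T
job_id=17: mem_gb < 24 OR queue = 'debug' → G
job_id=18: mem_gb < 160 AND queue = 'batch' → A
job_id=19: mem_gb < 160 AND queue = 'batch' → A
job_id=20: ELSE → X

A, G, X, G, X, X, X, X, T, G, A, A, X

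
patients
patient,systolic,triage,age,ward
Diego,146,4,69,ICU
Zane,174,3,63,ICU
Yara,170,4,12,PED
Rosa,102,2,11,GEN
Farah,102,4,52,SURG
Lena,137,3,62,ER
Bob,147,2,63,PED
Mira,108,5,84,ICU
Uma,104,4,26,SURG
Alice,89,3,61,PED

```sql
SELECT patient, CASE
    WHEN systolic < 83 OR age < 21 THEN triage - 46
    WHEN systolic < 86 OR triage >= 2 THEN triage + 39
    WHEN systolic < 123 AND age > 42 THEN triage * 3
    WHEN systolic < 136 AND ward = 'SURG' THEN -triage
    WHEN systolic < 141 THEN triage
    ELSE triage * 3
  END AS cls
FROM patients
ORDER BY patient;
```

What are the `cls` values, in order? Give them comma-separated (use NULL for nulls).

patient=Alice: systolic < 86 OR triage >= 2 → 42
patient=Bob: systolic < 86 OR triage >= 2 → 41
patient=Diego: systolic < 86 OR triage >= 2 → 43
patient=Farah: systolic < 86 OR triage >= 2 → 43
patient=Lena: systolic < 86 OR triage >= 2 → 42
patient=Mira: systolic < 86 OR triage >= 2 → 44
patient=Rosa: systolic < 83 OR age < 21 → -44
patient=Uma: systolic < 86 OR triage >= 2 → 43
patient=Yara: systolic < 83 OR age < 21 → -42
patient=Zane: systolic < 86 OR triage >= 2 → 42

42, 41, 43, 43, 42, 44, -44, 43, -42, 42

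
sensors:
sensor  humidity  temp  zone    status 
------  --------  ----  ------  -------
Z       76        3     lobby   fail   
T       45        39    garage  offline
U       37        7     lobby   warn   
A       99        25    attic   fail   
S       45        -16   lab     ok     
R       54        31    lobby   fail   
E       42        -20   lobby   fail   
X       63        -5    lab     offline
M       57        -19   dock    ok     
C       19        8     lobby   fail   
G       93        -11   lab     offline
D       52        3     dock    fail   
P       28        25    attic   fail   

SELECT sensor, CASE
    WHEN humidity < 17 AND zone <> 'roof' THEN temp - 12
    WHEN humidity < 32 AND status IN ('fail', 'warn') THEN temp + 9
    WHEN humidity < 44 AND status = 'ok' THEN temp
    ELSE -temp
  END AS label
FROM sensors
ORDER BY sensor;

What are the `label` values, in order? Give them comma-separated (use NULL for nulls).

-25, 17, -3, 20, 11, 19, 34, -31, 16, -39, -7, 5, -3

sensor=A: ELSE → -25
sensor=C: humidity < 32 AND status IN ('fail', 'warn') → 17
sensor=D: ELSE → -3
sensor=E: ELSE → 20
sensor=G: ELSE → 11
sensor=M: ELSE → 19
sensor=P: humidity < 32 AND status IN ('fail', 'warn') → 34
sensor=R: ELSE → -31
sensor=S: ELSE → 16
sensor=T: ELSE → -39
sensor=U: ELSE → -7
sensor=X: ELSE → 5
sensor=Z: ELSE → -3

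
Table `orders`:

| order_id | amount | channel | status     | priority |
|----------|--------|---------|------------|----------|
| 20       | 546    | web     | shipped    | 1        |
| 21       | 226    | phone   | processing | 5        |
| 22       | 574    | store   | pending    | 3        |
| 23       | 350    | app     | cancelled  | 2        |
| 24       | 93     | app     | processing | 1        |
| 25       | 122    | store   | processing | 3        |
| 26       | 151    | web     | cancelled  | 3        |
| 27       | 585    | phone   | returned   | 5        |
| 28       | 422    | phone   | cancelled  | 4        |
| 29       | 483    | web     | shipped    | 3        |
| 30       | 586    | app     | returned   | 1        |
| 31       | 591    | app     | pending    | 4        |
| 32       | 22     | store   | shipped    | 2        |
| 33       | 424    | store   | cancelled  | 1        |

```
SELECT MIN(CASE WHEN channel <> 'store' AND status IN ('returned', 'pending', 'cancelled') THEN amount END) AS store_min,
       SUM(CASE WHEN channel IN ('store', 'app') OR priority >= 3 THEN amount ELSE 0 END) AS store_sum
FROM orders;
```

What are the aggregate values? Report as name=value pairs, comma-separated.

store_min=151, store_sum=4629

[store_min: channel <> 'store' AND status IN ('returned', 'pending', 'cancelled')]
order_id=20: ✗
order_id=21: ✗
order_id=22: ✗
order_id=23: ✓ → 350
order_id=24: ✗
order_id=25: ✗
order_id=26: ✓ → 151
order_id=27: ✓ → 585
order_id=28: ✓ → 422
order_id=29: ✗
order_id=30: ✓ → 586
order_id=31: ✓ → 591
order_id=32: ✗
order_id=33: ✗
store_min = MIN(350, 151, 585, 422, 586, 591) = 151
—
[store_sum: channel IN ('store', 'app') OR priority >= 3]
order_id=20: ✗
order_id=21: ✓ → 226
order_id=22: ✓ → 574
order_id=23: ✓ → 350
order_id=24: ✓ → 93
order_id=25: ✓ → 122
order_id=26: ✓ → 151
order_id=27: ✓ → 585
order_id=28: ✓ → 422
order_id=29: ✓ → 483
order_id=30: ✓ → 586
order_id=31: ✓ → 591
order_id=32: ✓ → 22
order_id=33: ✓ → 424
store_sum = 226 + 574 + 350 + 93 + 122 + 151 + 585 + 422 + 483 + 586 + 591 + 22 + 424 = 4629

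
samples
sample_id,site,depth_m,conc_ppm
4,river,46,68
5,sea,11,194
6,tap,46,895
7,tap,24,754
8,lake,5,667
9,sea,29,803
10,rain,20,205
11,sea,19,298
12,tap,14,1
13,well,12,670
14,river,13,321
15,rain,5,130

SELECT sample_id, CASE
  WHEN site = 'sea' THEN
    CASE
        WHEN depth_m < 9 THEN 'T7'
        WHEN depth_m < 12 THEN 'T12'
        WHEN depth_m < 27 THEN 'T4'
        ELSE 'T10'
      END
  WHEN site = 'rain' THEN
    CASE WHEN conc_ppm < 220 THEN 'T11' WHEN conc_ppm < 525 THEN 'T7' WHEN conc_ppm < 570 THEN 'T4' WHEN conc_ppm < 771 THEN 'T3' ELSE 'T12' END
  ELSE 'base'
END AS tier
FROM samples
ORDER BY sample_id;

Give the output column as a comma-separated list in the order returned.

sample_id=4: site='river' → outer ELSE → base
sample_id=5: site='sea' → inner[depth_m < 12] → T12
sample_id=6: site='tap' → outer ELSE → base
sample_id=7: site='tap' → outer ELSE → base
sample_id=8: site='lake' → outer ELSE → base
sample_id=9: site='sea' → inner[ELSE] → T10
sample_id=10: site='rain' → inner[conc_ppm < 220] → T11
sample_id=11: site='sea' → inner[depth_m < 27] → T4
sample_id=12: site='tap' → outer ELSE → base
sample_id=13: site='well' → outer ELSE → base
sample_id=14: site='river' → outer ELSE → base
sample_id=15: site='rain' → inner[conc_ppm < 220] → T11

base, T12, base, base, base, T10, T11, T4, base, base, base, T11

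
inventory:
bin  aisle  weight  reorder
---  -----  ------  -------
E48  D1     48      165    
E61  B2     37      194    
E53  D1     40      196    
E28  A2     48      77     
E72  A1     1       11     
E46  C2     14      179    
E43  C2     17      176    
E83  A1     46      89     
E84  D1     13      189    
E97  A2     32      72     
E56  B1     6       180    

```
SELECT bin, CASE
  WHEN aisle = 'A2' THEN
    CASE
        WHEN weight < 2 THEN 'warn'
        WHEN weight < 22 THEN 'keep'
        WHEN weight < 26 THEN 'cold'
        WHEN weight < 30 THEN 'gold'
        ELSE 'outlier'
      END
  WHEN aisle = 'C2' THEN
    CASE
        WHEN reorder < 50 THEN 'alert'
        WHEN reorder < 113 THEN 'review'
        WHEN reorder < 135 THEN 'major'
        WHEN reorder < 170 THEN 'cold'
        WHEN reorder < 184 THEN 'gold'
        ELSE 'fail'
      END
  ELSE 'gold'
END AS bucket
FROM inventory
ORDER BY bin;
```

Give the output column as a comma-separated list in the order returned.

outlier, gold, gold, gold, gold, gold, gold, gold, gold, gold, outlier

bin=E28: aisle='A2' → inner[ELSE] → outlier
bin=E43: aisle='C2' → inner[reorder < 184] → gold
bin=E46: aisle='C2' → inner[reorder < 184] → gold
bin=E48: aisle='D1' → outer ELSE → gold
bin=E53: aisle='D1' → outer ELSE → gold
bin=E56: aisle='B1' → outer ELSE → gold
bin=E61: aisle='B2' → outer ELSE → gold
bin=E72: aisle='A1' → outer ELSE → gold
bin=E83: aisle='A1' → outer ELSE → gold
bin=E84: aisle='D1' → outer ELSE → gold
bin=E97: aisle='A2' → inner[ELSE] → outlier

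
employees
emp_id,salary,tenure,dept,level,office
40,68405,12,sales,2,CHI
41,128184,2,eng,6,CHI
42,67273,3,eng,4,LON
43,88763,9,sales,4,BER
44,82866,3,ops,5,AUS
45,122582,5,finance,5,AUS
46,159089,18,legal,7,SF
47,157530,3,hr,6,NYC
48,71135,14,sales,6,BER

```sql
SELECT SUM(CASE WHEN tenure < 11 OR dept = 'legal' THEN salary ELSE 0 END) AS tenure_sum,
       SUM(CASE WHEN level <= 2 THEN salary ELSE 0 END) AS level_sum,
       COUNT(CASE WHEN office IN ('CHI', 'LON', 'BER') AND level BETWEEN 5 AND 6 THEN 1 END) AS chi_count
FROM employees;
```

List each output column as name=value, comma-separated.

[tenure_sum: tenure < 11 OR dept = 'legal']
emp_id=40: ✗
emp_id=41: ✓ → 128184
emp_id=42: ✓ → 67273
emp_id=43: ✓ → 88763
emp_id=44: ✓ → 82866
emp_id=45: ✓ → 122582
emp_id=46: ✓ → 159089
emp_id=47: ✓ → 157530
emp_id=48: ✗
tenure_sum = 128184 + 67273 + 88763 + 82866 + 122582 + 159089 + 157530 = 806287
—
[level_sum: level <= 2]
emp_id=40: ✓ → 68405
emp_id=41: ✗
emp_id=42: ✗
emp_id=43: ✗
emp_id=44: ✗
emp_id=45: ✗
emp_id=46: ✗
emp_id=47: ✗
emp_id=48: ✗
level_sum = 68405
—
[chi_count: office IN ('CHI', 'LON', 'BER') AND level BETWEEN 5 AND 6]
emp_id=40: ✗
emp_id=41: ✓ → 1
emp_id=42: ✗
emp_id=43: ✗
emp_id=44: ✗
emp_id=45: ✗
emp_id=46: ✗
emp_id=47: ✗
emp_id=48: ✓ → 1
chi_count = COUNT(1, 1) = 2

tenure_sum=806287, level_sum=68405, chi_count=2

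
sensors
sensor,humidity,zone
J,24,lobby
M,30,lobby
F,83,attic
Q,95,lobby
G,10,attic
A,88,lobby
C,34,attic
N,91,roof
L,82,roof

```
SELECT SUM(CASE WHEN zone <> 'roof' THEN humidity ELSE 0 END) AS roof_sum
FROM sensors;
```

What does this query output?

364

sensor=J: ✓ → 24
sensor=M: ✓ → 30
sensor=F: ✓ → 83
sensor=Q: ✓ → 95
sensor=G: ✓ → 10
sensor=A: ✓ → 88
sensor=C: ✓ → 34
sensor=N: ✗
sensor=L: ✗
roof_sum = 24 + 30 + 83 + 95 + 10 + 88 + 34 = 364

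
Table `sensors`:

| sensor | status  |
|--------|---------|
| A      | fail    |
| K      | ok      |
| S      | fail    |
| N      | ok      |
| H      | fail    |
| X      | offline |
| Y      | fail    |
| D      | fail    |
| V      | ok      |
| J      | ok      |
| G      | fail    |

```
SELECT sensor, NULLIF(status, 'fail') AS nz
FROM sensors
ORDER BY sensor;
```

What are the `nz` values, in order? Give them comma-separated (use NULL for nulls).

NULL, NULL, NULL, NULL, ok, ok, ok, NULL, ok, offline, NULL

sensor=A: status=fail vs fail: equal → NULL
sensor=D: status=fail vs fail: equal → NULL
sensor=G: status=fail vs fail: equal → NULL
sensor=H: status=fail vs fail: equal → NULL
sensor=J: status=ok vs fail: differ → ok
sensor=K: status=ok vs fail: differ → ok
sensor=N: status=ok vs fail: differ → ok
sensor=S: status=fail vs fail: equal → NULL
sensor=V: status=ok vs fail: differ → ok
sensor=X: status=offline vs fail: differ → offline
sensor=Y: status=fail vs fail: equal → NULL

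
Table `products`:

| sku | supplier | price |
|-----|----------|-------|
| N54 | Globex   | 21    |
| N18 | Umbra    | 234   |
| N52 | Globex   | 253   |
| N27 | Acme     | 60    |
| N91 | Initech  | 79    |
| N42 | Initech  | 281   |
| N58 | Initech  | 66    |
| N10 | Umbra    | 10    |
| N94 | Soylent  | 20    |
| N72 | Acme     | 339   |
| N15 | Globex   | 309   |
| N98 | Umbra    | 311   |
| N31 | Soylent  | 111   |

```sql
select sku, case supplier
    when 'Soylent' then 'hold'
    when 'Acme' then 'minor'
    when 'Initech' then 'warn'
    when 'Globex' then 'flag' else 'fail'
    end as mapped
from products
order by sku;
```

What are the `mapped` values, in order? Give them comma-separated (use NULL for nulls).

sku=N10: ELSE → fail
sku=N15: supplier='Globex' → flag
sku=N18: ELSE → fail
sku=N27: supplier='Acme' → minor
sku=N31: supplier='Soylent' → hold
sku=N42: supplier='Initech' → warn
sku=N52: supplier='Globex' → flag
sku=N54: supplier='Globex' → flag
sku=N58: supplier='Initech' → warn
sku=N72: supplier='Acme' → minor
sku=N91: supplier='Initech' → warn
sku=N94: supplier='Soylent' → hold
sku=N98: ELSE → fail

fail, flag, fail, minor, hold, warn, flag, flag, warn, minor, warn, hold, fail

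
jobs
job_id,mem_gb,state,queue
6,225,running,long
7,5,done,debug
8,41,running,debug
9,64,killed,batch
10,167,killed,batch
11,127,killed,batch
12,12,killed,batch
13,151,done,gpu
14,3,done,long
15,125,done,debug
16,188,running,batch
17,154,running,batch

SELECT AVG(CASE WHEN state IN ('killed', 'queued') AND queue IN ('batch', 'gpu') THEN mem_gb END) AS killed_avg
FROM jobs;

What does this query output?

job_id=6: ✗
job_id=7: ✗
job_id=8: ✗
job_id=9: ✓ → 64
job_id=10: ✓ → 167
job_id=11: ✓ → 127
job_id=12: ✓ → 12
job_id=13: ✗
job_id=14: ✗
job_id=15: ✗
job_id=16: ✗
job_id=17: ✗
killed_avg = (64 + 167 + 127 + 12) / 4 = 92.5

92.5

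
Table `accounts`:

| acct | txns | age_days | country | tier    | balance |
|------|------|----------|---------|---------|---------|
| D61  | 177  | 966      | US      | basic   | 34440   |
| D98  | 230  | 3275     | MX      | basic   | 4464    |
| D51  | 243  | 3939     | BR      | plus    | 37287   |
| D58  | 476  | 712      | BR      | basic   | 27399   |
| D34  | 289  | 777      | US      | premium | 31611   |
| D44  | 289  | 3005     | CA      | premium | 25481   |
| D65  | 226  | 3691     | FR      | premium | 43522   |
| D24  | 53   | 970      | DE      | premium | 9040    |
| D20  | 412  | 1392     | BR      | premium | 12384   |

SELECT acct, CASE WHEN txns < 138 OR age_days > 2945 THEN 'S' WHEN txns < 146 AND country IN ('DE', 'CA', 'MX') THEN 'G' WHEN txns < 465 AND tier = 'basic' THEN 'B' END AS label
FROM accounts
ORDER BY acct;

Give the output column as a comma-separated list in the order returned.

NULL, S, NULL, S, S, NULL, B, S, S

acct=D20: (no match → NULL) → NULL
acct=D24: txns < 138 OR age_days > 2945 → S
acct=D34: (no match → NULL) → NULL
acct=D44: txns < 138 OR age_days > 2945 → S
acct=D51: txns < 138 OR age_days > 2945 → S
acct=D58: (no match → NULL) → NULL
acct=D61: txns < 465 AND tier = 'basic' → B
acct=D65: txns < 138 OR age_days > 2945 → S
acct=D98: txns < 138 OR age_days > 2945 → S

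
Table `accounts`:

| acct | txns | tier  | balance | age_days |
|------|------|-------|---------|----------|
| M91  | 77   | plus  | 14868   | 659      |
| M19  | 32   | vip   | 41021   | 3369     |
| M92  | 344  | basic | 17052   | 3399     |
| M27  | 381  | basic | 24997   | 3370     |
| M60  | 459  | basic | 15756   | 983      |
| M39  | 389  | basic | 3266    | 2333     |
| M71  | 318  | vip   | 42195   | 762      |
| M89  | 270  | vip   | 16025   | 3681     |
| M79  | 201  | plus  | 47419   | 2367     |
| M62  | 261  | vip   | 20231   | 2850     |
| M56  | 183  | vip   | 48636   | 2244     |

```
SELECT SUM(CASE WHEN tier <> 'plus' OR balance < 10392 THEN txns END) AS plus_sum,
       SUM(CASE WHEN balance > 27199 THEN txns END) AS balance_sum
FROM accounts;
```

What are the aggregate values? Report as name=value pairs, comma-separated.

plus_sum=2637, balance_sum=734

[plus_sum: tier <> 'plus' OR balance < 10392]
acct=M91: ✗
acct=M19: ✓ → 32
acct=M92: ✓ → 344
acct=M27: ✓ → 381
acct=M60: ✓ → 459
acct=M39: ✓ → 389
acct=M71: ✓ → 318
acct=M89: ✓ → 270
acct=M79: ✗
acct=M62: ✓ → 261
acct=M56: ✓ → 183
plus_sum = 32 + 344 + 381 + 459 + 389 + 318 + 270 + 261 + 183 = 2637
—
[balance_sum: balance > 27199]
acct=M91: ✗
acct=M19: ✓ → 32
acct=M92: ✗
acct=M27: ✗
acct=M60: ✗
acct=M39: ✗
acct=M71: ✓ → 318
acct=M89: ✗
acct=M79: ✓ → 201
acct=M62: ✗
acct=M56: ✓ → 183
balance_sum = 32 + 318 + 201 + 183 = 734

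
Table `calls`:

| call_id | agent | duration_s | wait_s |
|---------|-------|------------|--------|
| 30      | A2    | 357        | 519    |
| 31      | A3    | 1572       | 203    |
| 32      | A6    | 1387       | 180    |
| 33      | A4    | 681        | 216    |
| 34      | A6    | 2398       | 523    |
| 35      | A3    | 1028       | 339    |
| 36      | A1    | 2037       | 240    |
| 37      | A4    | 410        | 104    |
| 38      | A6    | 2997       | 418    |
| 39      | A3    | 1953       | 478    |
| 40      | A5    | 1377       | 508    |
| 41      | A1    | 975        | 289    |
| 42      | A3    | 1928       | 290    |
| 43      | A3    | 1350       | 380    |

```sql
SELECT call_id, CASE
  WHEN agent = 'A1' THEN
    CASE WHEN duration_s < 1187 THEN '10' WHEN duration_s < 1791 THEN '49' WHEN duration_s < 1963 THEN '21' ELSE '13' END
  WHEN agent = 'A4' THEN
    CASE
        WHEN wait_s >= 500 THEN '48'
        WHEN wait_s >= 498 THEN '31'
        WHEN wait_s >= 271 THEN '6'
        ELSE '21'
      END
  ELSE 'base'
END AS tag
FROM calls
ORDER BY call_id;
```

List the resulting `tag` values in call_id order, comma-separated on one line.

base, base, base, 21, base, base, 13, 21, base, base, base, 10, base, base

call_id=30: agent='A2' → outer ELSE → base
call_id=31: agent='A3' → outer ELSE → base
call_id=32: agent='A6' → outer ELSE → base
call_id=33: agent='A4' → inner[ELSE] → 21
call_id=34: agent='A6' → outer ELSE → base
call_id=35: agent='A3' → outer ELSE → base
call_id=36: agent='A1' → inner[ELSE] → 13
call_id=37: agent='A4' → inner[ELSE] → 21
call_id=38: agent='A6' → outer ELSE → base
call_id=39: agent='A3' → outer ELSE → base
call_id=40: agent='A5' → outer ELSE → base
call_id=41: agent='A1' → inner[duration_s < 1187] → 10
call_id=42: agent='A3' → outer ELSE → base
call_id=43: agent='A3' → outer ELSE → base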